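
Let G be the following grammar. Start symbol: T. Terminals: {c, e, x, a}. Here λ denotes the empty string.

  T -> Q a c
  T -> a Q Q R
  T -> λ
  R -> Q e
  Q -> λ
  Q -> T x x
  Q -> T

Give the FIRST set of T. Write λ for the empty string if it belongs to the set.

FIRST(T): from T->Q a c we get {a, x}; from T->a Q Q R we get {a}; from T->λ we get {λ}. So FIRST(T) = {λ, a, x}.
FIRST(Q): from Q->λ we get {λ}; from Q->T x x we get {a, x}; from Q->T we get {λ, a, x}. So FIRST(Q) = {λ, a, x}.
FIRST(R): from R->Q e we get {a, e, x}. So FIRST(R) = {a, e, x}.

{λ, a, x}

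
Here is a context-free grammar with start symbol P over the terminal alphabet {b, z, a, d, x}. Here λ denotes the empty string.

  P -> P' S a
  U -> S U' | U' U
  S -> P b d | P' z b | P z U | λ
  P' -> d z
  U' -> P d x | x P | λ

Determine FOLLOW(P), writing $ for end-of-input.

FIRST(P') = {d}
FIRST(P) = {d}  (via P' S a)
FIRST(S) = {λ, d}  (via P b d, P' z b, P z U)
FIRST(U') = {λ, d, x}  (via P d x)
FIRST(U) = {λ, d, x}  (via S U', U' U)
FOLLOW(P) includes $ since P is the start symbol.
FOLLOW(P'): in P->P' S a, P' is followed by S a with FIRST {a, d}; in S->P' z b, P' is followed by z b with FIRST {z}. Thus FOLLOW(P') = {a, d, z}.
FOLLOW(P): in S->P b d, P is followed by b d with FIRST {b}; in S->P z U, P is followed by z U with FIRST {z}; in U'->P d x, P is followed by d x with FIRST {d}; in U'->x P, the suffix after P is empty, so FOLLOW(P) ⊇ FOLLOW(U') = {a, d, x}. Thus FOLLOW(P) = {$, a, b, d, x, z}.
FOLLOW(U): in U->U' U, the suffix after U is empty (adds nothing new); in S->P z U, the suffix after U is empty, so FOLLOW(U) ⊇ FOLLOW(S) = {a, d, x}. Thus FOLLOW(U) = {a, d, x}.
FOLLOW(S): in P->P' S a, S is followed by a with FIRST {a}; in U->S U', S is followed by U' with FIRST {λ, d, x}; in U->S U', the suffix after S is nullable, so FOLLOW(S) ⊇ FOLLOW(U) = {a, d, x}. Thus FOLLOW(S) = {a, d, x}.
FOLLOW(U'): in U->S U', the suffix after U' is empty, so FOLLOW(U') ⊇ FOLLOW(U) = {a, d, x}; in U->U' U, U' is followed by U with FIRST {λ, d, x}; in U->U' U, the suffix after U' is nullable, so FOLLOW(U') ⊇ FOLLOW(U) = {a, d, x}. Thus FOLLOW(U') = {a, d, x}.

{$, a, b, d, x, z}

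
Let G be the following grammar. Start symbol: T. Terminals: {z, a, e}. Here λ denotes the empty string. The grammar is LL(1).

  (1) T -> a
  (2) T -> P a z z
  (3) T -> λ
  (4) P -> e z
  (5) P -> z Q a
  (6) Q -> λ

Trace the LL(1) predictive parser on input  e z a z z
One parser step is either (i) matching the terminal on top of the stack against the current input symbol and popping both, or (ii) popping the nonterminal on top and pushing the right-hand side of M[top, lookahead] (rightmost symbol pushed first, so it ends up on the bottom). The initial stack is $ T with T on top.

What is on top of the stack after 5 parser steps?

     Stack        Input        Action
  1  $ T          e z a z z $  expand T -> P a z z
  2  $ z z a P    e z a z z $  expand P -> e z
  3  $ z z a z e  e z a z z $  match e
  4  $ z z a z    z a z z $    match z
  5  $ z z a      a z z $      match a
Stack after step 5: $ z z (top = z).

z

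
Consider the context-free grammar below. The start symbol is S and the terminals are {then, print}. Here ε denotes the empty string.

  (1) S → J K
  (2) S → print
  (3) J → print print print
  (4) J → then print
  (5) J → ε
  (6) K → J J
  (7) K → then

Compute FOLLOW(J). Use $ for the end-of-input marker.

FIRST(J): from J→print print print we get {print}; from J→then print we get {then}; from J→ε we get {ε}. So FIRST(J) = {ε, print, then}.
FIRST(K): from K→J J we get {ε, print, then}; from K→then we get {then}. So FIRST(K) = {ε, print, then}.
FIRST(S): from S→J K we get {ε, print, then}; from S→print we get {print}. So FIRST(S) = {ε, print, then}.
FOLLOW(S) includes $ since S is the start symbol.
FOLLOW(S): S appears on no right-hand side. Thus FOLLOW(S) = {$}.
FOLLOW(K): in S→J K, the suffix after K is empty, so FOLLOW(K) ⊇ FOLLOW(S) = {$}. Thus FOLLOW(K) = {$}.
FOLLOW(J): in S→J K, J is followed by K with FIRST {ε, print, then}; in S→J K, the suffix after J is nullable, so FOLLOW(J) ⊇ FOLLOW(S) = {$}; in K→J J (occurrence 1), J is followed by J with FIRST {ε, print, then}; in K→J J (occurrence 1), the suffix after J is nullable, so FOLLOW(J) ⊇ FOLLOW(K) = {$}; in K→J J (occurrence 2), the suffix after J is empty, so FOLLOW(J) ⊇ FOLLOW(K) = {$}. Thus FOLLOW(J) = {$, print, then}.

{$, print, then}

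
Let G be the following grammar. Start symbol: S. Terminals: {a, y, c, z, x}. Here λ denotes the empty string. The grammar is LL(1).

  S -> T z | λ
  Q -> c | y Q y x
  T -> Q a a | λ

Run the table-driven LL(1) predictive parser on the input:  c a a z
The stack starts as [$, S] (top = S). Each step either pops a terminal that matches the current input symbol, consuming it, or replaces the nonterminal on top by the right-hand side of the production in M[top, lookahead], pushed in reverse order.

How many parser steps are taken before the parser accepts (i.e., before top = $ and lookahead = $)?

step 1: stack=$ S  input=c a a z $  — expand S -> T z
step 2: stack=$ z T  input=c a a z $  — expand T -> Q a a
step 3: stack=$ z a a Q  input=c a a z $  — expand Q -> c
step 4: stack=$ z a a c  input=c a a z $  — match c
step 5: stack=$ z a a  input=a a z $  — match a
step 6: stack=$ z a  input=a z $  — match a
step 7: stack=$ z  input=z $  — match z
Accept reached after 7 steps.

7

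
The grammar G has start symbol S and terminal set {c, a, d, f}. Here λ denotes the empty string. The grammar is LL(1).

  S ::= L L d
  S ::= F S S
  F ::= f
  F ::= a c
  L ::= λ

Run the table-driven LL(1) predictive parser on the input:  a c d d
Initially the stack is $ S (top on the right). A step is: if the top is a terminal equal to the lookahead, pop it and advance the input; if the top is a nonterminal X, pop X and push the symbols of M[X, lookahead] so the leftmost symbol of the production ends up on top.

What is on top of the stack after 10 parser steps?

L

      Stack      Input      Action
   1  $ S        a c d d $  expand S ::= F S S
   2  $ S S F    a c d d $  expand F ::= a c
   3  $ S S c a  a c d d $  match a
   4  $ S S c    c d d $    match c
   5  $ S S      d d $      expand S ::= L L d
   6  $ S d L L  d d $      expand L ::= λ
   7  $ S d L    d d $      expand L ::= λ
   8  $ S d      d d $      match d
   9  $ S        d $        expand S ::= L L d
  10  $ d L L    d $        expand L ::= λ
Stack after step 10: $ d L (top = L).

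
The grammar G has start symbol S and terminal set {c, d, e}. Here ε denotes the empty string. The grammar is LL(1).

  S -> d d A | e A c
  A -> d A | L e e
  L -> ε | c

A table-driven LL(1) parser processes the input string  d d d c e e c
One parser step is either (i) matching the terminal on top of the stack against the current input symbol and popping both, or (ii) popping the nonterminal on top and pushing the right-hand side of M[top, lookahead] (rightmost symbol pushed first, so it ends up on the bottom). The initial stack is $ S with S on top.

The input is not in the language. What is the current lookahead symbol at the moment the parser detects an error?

c

step 1: stack=$ S  input=d d d c e e c $  — expand S -> d d A
step 2: stack=$ A d d  input=d d d c e e c $  — match d
step 3: stack=$ A d  input=d d c e e c $  — match d
step 4: stack=$ A  input=d c e e c $  — expand A -> d A
step 5: stack=$ A d  input=d c e e c $  — match d
step 6: stack=$ A  input=c e e c $  — expand A -> L e e
step 7: stack=$ e e L  input=c e e c $  — expand L -> c
step 8: stack=$ e e c  input=c e e c $  — match c
step 9: stack=$ e e  input=e e c $  — match e
step 10: stack=$ e  input=e c $  — match e
step 11: stack=$  input=c $  — error: stack empty but input remains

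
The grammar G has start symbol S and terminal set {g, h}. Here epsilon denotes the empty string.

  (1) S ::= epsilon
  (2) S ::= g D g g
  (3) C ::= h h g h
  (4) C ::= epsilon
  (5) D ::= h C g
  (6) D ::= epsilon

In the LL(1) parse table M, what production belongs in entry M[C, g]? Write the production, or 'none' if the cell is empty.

FIRST(S): from S::=epsilon we get {epsilon}; from S::=g D g g we get {g}. So FIRST(S) = {epsilon, g}.
FIRST(C): from C::=h h g h we get {h}; from C::=epsilon we get {epsilon}. So FIRST(C) = {epsilon, h}.
FIRST(D): from D::=h C g we get {h}; from D::=epsilon we get {epsilon}. So FIRST(D) = {epsilon, h}.
FOLLOW(S) includes $ since S is the start symbol.
FOLLOW(C): in D::=h C g, C is followed by g with FIRST {g}. Thus FOLLOW(C) = {g}.
For C ::= h h g h: FIRST(h h g h) = {h}, so it goes in M[C, t] for t ∈ {h}.
For C ::= epsilon: FIRST(epsilon) = {epsilon}, so it goes in M[C, t] for t ∈ {}; since epsilon ∈ FIRST, also for every t ∈ FOLLOW(C) = {g}.

C ::= epsilon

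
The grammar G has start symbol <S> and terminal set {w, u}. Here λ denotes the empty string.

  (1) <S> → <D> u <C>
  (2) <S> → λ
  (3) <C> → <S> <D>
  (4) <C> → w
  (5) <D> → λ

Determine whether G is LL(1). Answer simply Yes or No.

Yes

FIRST(<S>) = {λ, u}
FIRST(<C>) = {λ, u, w}
FIRST(<D>) = {λ}
FOLLOW(<S>) = {$}
FOLLOW(<C>) = {$}
FOLLOW(<D>) = {$, u}
Each cell of M receives at most one production.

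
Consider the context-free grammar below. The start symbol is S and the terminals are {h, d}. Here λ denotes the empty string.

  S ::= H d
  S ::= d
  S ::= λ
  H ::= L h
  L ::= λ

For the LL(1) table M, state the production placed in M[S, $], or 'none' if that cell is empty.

FIRST(L): from L::=λ we get {λ}. So FIRST(L) = {λ}.
FIRST(H): from H::=L h we get {h}. So FIRST(H) = {h}.
FIRST(S): from S::=H d we get {h}; from S::=d we get {d}; from S::=λ we get {λ}. So FIRST(S) = {λ, d, h}.
FOLLOW(S) includes $ since S is the start symbol.
FOLLOW(S): S appears on no right-hand side. Thus FOLLOW(S) = {$}.
For S ::= H d: FIRST(H d) = {h}, so it goes in M[S, t] for t ∈ {h}.
For S ::= d: FIRST(d) = {d}, so it goes in M[S, t] for t ∈ {d}.
For S ::= λ: FIRST(λ) = {λ}, so it goes in M[S, t] for t ∈ {}; since λ ∈ FIRST, also for every t ∈ FOLLOW(S) = {$}.

S ::= λ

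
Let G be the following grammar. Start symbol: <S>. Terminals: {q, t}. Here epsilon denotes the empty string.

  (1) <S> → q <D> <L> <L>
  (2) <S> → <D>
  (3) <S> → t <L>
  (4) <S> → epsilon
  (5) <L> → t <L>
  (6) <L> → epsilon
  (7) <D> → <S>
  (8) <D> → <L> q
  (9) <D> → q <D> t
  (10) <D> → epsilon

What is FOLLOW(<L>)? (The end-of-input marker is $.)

{$, q, t}

FIRST(<L>) = {epsilon, t}
FIRST(<S>) = {epsilon, q, t}  (via <D>)
FIRST(<D>) = {epsilon, q, t}  (via <S>, <L> q)
FOLLOW(<S>) includes $ since <S> is the start symbol.
FOLLOW(<S>): in <D>→<S>, the suffix after <S> is empty, so FOLLOW(<S>) ⊇ FOLLOW(<D>) = {$, t}. Thus FOLLOW(<S>) = {$, t}.
FOLLOW(<L>): in <S>→q <D> <L> <L> (occurrence 1), <L> is followed by <L> with FIRST {epsilon, t}; in <S>→q <D> <L> <L> (occurrence 1), the suffix after <L> is nullable, so FOLLOW(<L>) ⊇ FOLLOW(<S>) = {$, t}; in <S>→q <D> <L> <L> (occurrence 2), the suffix after <L> is empty, so FOLLOW(<L>) ⊇ FOLLOW(<S>) = {$, t}; in <S>→t <L>, the suffix after <L> is empty, so FOLLOW(<L>) ⊇ FOLLOW(<S>) = {$, t}; in <L>→t <L>, the suffix after <L> is empty (adds nothing new); in <D>→<L> q, <L> is followed by q with FIRST {q}. Thus FOLLOW(<L>) = {$, q, t}.
FOLLOW(<D>): in <S>→q <D> <L> <L>, <D> is followed by <L> <L> with FIRST {epsilon, t}; in <S>→q <D> <L> <L>, the suffix after <D> is nullable, so FOLLOW(<D>) ⊇ FOLLOW(<S>) = {$, t}; in <S>→<D>, the suffix after <D> is empty, so FOLLOW(<D>) ⊇ FOLLOW(<S>) = {$, t}; in <D>→q <D> t, <D> is followed by t with FIRST {t}. Thus FOLLOW(<D>) = {$, t}.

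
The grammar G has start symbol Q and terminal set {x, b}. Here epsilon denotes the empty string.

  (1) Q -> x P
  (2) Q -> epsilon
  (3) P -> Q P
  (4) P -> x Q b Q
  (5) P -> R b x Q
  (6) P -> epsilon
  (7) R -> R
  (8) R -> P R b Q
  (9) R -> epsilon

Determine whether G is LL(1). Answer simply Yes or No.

FIRST(Q) = {epsilon, x}
FIRST(P) = {epsilon, b, x}
FIRST(R) = {epsilon, b, x}
FOLLOW(Q) = {$, b, x}
FOLLOW(P) = {$, b, x}
FOLLOW(R) = {b}
Cell M[P, $] receives both P -> Q P and P -> epsilon — the grammar is not LL(1).

No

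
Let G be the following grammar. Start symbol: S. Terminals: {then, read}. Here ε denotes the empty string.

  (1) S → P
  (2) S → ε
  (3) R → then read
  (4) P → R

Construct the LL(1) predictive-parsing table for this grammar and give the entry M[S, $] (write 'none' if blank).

S → ε

FIRST(R): from R→then read we get {then}. So FIRST(R) = {then}.
FIRST(P): from P→R we get {then}. So FIRST(P) = {then}.
FIRST(S): from S→P we get {then}; from S→ε we get {ε}. So FIRST(S) = {ε, then}.
FOLLOW(S) includes $ since S is the start symbol.
FOLLOW(S): S appears on no right-hand side. Thus FOLLOW(S) = {$}.
For S → P: FIRST(P) = {then}, so it goes in M[S, t] for t ∈ {then}.
For S → ε: FIRST(ε) = {ε}, so it goes in M[S, t] for t ∈ {}; since ε ∈ FIRST, also for every t ∈ FOLLOW(S) = {$}.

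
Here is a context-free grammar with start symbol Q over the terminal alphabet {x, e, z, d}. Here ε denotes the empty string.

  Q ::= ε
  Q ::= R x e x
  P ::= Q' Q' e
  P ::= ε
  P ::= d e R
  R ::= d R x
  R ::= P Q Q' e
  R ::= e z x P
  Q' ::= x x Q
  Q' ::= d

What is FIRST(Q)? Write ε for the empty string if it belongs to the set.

{ε, d, e, x}

FIRST(Q') = {d, x}
FIRST(P) = {ε, d, x}  (via Q' Q' e)
FIRST(Q) = {ε, d, e, x}  (via R x e x)
FIRST(R) = {d, e, x}  (via P Q Q' e)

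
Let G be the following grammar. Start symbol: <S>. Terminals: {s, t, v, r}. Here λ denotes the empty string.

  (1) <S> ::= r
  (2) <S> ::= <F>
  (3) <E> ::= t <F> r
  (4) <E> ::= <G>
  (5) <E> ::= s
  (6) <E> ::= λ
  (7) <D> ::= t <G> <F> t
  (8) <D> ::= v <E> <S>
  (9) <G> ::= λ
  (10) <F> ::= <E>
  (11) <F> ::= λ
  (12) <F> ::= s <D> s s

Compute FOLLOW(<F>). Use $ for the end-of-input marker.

FIRST(<D>): from <D>::=t <G> <F> t we get {t}; from <D>::=v <E> <S> we get {v}. So FIRST(<D>) = {t, v}.
FIRST(<G>): from <G>::=λ we get {λ}. So FIRST(<G>) = {λ}.
FIRST(<E>): from <E>::=t <F> r we get {t}; from <E>::=<G> we get {λ}; from <E>::=s we get {s}; from <E>::=λ we get {λ}. So FIRST(<E>) = {λ, s, t}.
FIRST(<F>): from <F>::=<E> we get {λ, s, t}; from <F>::=λ we get {λ}; from <F>::=s <D> s s we get {s}. So FIRST(<F>) = {λ, s, t}.
FIRST(<S>): from <S>::=r we get {r}; from <S>::=<F> we get {λ, s, t}. So FIRST(<S>) = {λ, r, s, t}.
FOLLOW(<S>) includes $ since <S> is the start symbol.
FOLLOW(<D>): in <F>::=s <D> s s, <D> is followed by s s with FIRST {s}. Thus FOLLOW(<D>) = {s}.
FOLLOW(<S>): in <D>::=v <E> <S>, the suffix after <S> is empty, so FOLLOW(<S>) ⊇ FOLLOW(<D>) = {s}. Thus FOLLOW(<S>) = {$, s}.
FOLLOW(<F>): in <S>::=<F>, the suffix after <F> is empty, so FOLLOW(<F>) ⊇ FOLLOW(<S>) = {$, s}; in <E>::=t <F> r, <F> is followed by r with FIRST {r}; in <D>::=t <G> <F> t, <F> is followed by t with FIRST {t}. Thus FOLLOW(<F>) = {$, r, s, t}.
FOLLOW(<E>): in <D>::=v <E> <S>, <E> is followed by <S> with FIRST {λ, r, s, t}; in <D>::=v <E> <S>, the suffix after <E> is nullable, so FOLLOW(<E>) ⊇ FOLLOW(<D>) = {s}; in <F>::=<E>, the suffix after <E> is empty, so FOLLOW(<E>) ⊇ FOLLOW(<F>) = {$, r, s, t}. Thus FOLLOW(<E>) = {$, r, s, t}.
FOLLOW(<G>): in <E>::=<G>, the suffix after <G> is empty, so FOLLOW(<G>) ⊇ FOLLOW(<E>) = {$, r, s, t}; in <D>::=t <G> <F> t, <G> is followed by <F> t with FIRST {s, t}. Thus FOLLOW(<G>) = {$, r, s, t}.

{$, r, s, t}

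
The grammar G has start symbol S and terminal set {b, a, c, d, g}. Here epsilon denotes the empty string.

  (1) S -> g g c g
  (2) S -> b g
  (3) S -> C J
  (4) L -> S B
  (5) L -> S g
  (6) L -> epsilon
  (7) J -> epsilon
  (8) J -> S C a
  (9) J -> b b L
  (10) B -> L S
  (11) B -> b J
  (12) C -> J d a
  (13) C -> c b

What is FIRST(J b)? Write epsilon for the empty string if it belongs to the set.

{b, c, d, g}

FIRST(S) = {b, c, d, g}  (via C J)
FIRST(L) = {epsilon, b, c, d, g}  (via S B, S g)
FIRST(J) = {epsilon, b, c, d, g}  (via S C a)
FIRST(B) = {b, c, d, g}  (via L S)
FIRST(C) = {b, c, d, g}  (via J d a)
FIRST(J b): take FIRST of each symbol in turn, carrying on past any symbol whose FIRST contains epsilon; result {b, c, d, g}.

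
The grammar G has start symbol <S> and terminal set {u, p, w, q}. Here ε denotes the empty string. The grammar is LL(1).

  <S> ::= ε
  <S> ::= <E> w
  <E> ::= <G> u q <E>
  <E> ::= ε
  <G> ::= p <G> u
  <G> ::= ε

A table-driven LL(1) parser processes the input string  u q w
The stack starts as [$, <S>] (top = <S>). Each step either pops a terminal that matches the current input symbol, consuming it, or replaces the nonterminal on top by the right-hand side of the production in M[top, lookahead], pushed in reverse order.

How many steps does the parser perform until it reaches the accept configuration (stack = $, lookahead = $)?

     Stack            Input    Action
  1  $ <S>            u q w $  expand <S> ::= <E> w
  2  $ w <E>          u q w $  expand <E> ::= <G> u q <E>
  3  $ w <E> q u <G>  u q w $  expand <G> ::= ε
  4  $ w <E> q u      u q w $  match u
  5  $ w <E> q        q w $    match q
  6  $ w <E>          w $      expand <E> ::= ε
  7  $ w              w $      match w
Accept reached after 7 steps.

7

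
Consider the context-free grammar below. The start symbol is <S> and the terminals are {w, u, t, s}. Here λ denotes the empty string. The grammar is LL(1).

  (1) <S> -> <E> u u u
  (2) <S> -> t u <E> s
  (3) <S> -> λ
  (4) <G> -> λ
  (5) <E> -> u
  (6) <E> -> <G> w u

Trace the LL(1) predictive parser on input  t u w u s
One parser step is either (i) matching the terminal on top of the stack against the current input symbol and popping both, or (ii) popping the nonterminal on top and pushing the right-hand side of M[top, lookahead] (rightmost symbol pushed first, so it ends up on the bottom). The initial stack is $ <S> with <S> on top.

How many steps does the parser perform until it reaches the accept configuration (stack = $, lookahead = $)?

8

     Stack        Input        Action
  1  $ <S>        t u w u s $  expand <S> -> t u <E> s
  2  $ s <E> u t  t u w u s $  match t
  3  $ s <E> u    u w u s $    match u
  4  $ s <E>      w u s $      expand <E> -> <G> w u
  5  $ s u w <G>  w u s $      expand <G> -> λ
  6  $ s u w      w u s $      match w
  7  $ s u        u s $        match u
  8  $ s          s $          match s
Accept reached after 8 steps.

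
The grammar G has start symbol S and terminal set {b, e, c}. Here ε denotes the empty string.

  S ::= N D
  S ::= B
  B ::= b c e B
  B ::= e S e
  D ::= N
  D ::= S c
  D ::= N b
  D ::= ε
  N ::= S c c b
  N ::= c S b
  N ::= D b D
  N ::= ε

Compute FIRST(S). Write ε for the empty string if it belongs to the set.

{ε, b, c, e}

FIRST(B): from B::=b c e B we get {b}; from B::=e S e we get {e}. So FIRST(B) = {b, e}.
FIRST(S): from S::=N D we get {ε, b, c, e}; from S::=B we get {b, e}. So FIRST(S) = {ε, b, c, e}.
FIRST(D): from D::=N we get {ε, b, c, e}; from D::=S c we get {b, c, e}; from D::=N b we get {b, c, e}; from D::=ε we get {ε}. So FIRST(D) = {ε, b, c, e}.
FIRST(N): from N::=S c c b we get {b, c, e}; from N::=c S b we get {c}; from N::=D b D we get {b, c, e}; from N::=ε we get {ε}. So FIRST(N) = {ε, b, c, e}.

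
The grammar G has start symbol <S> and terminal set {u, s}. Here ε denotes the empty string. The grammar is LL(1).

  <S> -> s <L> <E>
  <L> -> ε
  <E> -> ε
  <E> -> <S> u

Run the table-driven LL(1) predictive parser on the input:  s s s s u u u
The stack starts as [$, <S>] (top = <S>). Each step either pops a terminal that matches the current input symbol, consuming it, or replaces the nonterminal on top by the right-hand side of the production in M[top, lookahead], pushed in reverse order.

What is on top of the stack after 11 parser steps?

<E>

step 1: stack=$ <S>  input=s s s s u u u $  — expand <S> -> s <L> <E>
step 2: stack=$ <E> <L> s  input=s s s s u u u $  — match s
step 3: stack=$ <E> <L>  input=s s s u u u $  — expand <L> -> ε
step 4: stack=$ <E>  input=s s s u u u $  — expand <E> -> <S> u
step 5: stack=$ u <S>  input=s s s u u u $  — expand <S> -> s <L> <E>
step 6: stack=$ u <E> <L> s  input=s s s u u u $  — match s
step 7: stack=$ u <E> <L>  input=s s u u u $  — expand <L> -> ε
step 8: stack=$ u <E>  input=s s u u u $  — expand <E> -> <S> u
step 9: stack=$ u u <S>  input=s s u u u $  — expand <S> -> s <L> <E>
step 10: stack=$ u u <E> <L> s  input=s s u u u $  — match s
step 11: stack=$ u u <E> <L>  input=s u u u $  — expand <L> -> ε
Stack after step 11: $ u u <E> (top = <E>).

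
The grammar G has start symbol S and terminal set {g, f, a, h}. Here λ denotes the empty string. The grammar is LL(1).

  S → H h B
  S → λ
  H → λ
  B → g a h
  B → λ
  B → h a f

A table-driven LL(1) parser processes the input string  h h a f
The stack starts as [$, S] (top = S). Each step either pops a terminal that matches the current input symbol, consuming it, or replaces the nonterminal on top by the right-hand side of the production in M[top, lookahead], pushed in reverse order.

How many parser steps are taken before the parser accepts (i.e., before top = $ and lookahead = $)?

7

step 1: stack=$ S  input=h h a f $  — expand S → H h B
step 2: stack=$ B h H  input=h h a f $  — expand H → λ
step 3: stack=$ B h  input=h h a f $  — match h
step 4: stack=$ B  input=h a f $  — expand B → h a f
step 5: stack=$ f a h  input=h a f $  — match h
step 6: stack=$ f a  input=a f $  — match a
step 7: stack=$ f  input=f $  — match f
Accept reached after 7 steps.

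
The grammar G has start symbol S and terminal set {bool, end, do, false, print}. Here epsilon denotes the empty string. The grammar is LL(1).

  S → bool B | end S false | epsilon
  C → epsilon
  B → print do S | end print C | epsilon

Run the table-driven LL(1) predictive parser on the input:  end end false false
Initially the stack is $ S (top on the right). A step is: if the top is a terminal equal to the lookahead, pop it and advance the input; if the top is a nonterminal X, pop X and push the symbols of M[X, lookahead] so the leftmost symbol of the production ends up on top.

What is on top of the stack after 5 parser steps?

false

step 1: stack=$ S  input=end end false false $  — expand S → end S false
step 2: stack=$ false S end  input=end end false false $  — match end
step 3: stack=$ false S  input=end false false $  — expand S → end S false
step 4: stack=$ false false S end  input=end false false $  — match end
step 5: stack=$ false false S  input=false false $  — expand S → epsilon
Stack after step 5: $ false false (top = false).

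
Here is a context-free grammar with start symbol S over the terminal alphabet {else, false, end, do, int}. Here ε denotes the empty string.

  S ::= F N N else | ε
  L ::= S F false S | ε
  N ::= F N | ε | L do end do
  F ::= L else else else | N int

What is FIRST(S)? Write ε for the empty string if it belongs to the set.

FIRST(S): from S::=F N N else we get {do, else, int}; from S::=ε we get {ε}. So FIRST(S) = {ε, do, else, int}.
FIRST(L): from L::=S F false S we get {do, else, int}; from L::=ε we get {ε}. So FIRST(L) = {ε, do, else, int}.
FIRST(N): from N::=F N we get {do, else, int}; from N::=ε we get {ε}; from N::=L do end do we get {do, else, int}. So FIRST(N) = {ε, do, else, int}.
FIRST(F): from F::=L else else else we get {do, else, int}; from F::=N int we get {do, else, int}. So FIRST(F) = {do, else, int}.

{ε, do, else, int}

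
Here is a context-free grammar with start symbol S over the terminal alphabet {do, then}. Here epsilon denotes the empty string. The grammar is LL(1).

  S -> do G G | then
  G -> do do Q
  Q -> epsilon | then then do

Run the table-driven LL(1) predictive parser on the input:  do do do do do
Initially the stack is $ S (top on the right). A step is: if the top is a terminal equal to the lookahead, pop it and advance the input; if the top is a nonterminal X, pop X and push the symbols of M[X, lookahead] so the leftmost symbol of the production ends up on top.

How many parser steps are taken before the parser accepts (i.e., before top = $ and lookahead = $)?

10

step 1: stack=$ S  input=do do do do do $  — expand S -> do G G
step 2: stack=$ G G do  input=do do do do do $  — match do
step 3: stack=$ G G  input=do do do do $  — expand G -> do do Q
step 4: stack=$ G Q do do  input=do do do do $  — match do
step 5: stack=$ G Q do  input=do do do $  — match do
step 6: stack=$ G Q  input=do do $  — expand Q -> epsilon
step 7: stack=$ G  input=do do $  — expand G -> do do Q
step 8: stack=$ Q do do  input=do do $  — match do
step 9: stack=$ Q do  input=do $  — match do
step 10: stack=$ Q  input=$  — expand Q -> epsilon
Accept reached after 10 steps.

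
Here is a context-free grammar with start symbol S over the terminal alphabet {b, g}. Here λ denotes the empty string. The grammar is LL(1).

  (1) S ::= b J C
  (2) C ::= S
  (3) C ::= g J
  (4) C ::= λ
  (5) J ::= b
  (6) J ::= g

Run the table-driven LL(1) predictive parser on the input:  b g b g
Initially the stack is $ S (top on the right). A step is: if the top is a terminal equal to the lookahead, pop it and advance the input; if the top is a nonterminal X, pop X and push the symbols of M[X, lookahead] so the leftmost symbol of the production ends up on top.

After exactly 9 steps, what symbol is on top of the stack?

C

     Stack    Input      Action
  1  $ S      b g b g $  expand S ::= b J C
  2  $ C J b  b g b g $  match b
  3  $ C J    g b g $    expand J ::= g
  4  $ C g    g b g $    match g
  5  $ C      b g $      expand C ::= S
  6  $ S      b g $      expand S ::= b J C
  7  $ C J b  b g $      match b
  8  $ C J    g $        expand J ::= g
  9  $ C g    g $        match g
Stack after step 9: $ C (top = C).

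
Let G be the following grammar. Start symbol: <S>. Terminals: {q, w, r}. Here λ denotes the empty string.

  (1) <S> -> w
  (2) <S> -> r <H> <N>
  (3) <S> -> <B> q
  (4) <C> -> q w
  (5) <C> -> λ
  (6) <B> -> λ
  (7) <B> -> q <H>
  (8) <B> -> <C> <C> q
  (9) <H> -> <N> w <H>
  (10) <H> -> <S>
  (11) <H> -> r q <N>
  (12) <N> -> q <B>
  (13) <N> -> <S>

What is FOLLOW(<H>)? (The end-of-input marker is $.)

FIRST(<C>): from <C>->q w we get {q}; from <C>->λ we get {λ}. So FIRST(<C>) = {λ, q}.
FIRST(<B>): from <B>->λ we get {λ}; from <B>->q <H> we get {q}; from <B>-><C> <C> q we get {q}. So FIRST(<B>) = {λ, q}.
FIRST(<S>): from <S>->w we get {w}; from <S>->r <H> <N> we get {r}; from <S>-><B> q we get {q}. So FIRST(<S>) = {q, r, w}.
FIRST(<N>): from <N>->q <B> we get {q}; from <N>-><S> we get {q, r, w}. So FIRST(<N>) = {q, r, w}.
FIRST(<H>): from <H>-><N> w <H> we get {q, r, w}; from <H>-><S> we get {q, r, w}; from <H>->r q <N> we get {r}. So FIRST(<H>) = {q, r, w}.
FOLLOW(<S>) includes $ since <S> is the start symbol.
FOLLOW(<C>): in <B>-><C> <C> q (occurrence 1), <C> is followed by <C> q with FIRST {q}; in <B>-><C> <C> q (occurrence 2), <C> is followed by q with FIRST {q}. Thus FOLLOW(<C>) = {q}.
FOLLOW(<S>): in <H>-><S>, the suffix after <S> is empty, so FOLLOW(<S>) ⊇ FOLLOW(<H>) = {$, q, r, w}; in <N>-><S>, the suffix after <S> is empty, so FOLLOW(<S>) ⊇ FOLLOW(<N>) = {$, q, r, w}. Thus FOLLOW(<S>) = {$, q, r, w}.
FOLLOW(<B>): in <S>-><B> q, <B> is followed by q with FIRST {q}; in <N>->q <B>, the suffix after <B> is empty, so FOLLOW(<B>) ⊇ FOLLOW(<N>) = {$, q, r, w}. Thus FOLLOW(<B>) = {$, q, r, w}.
FOLLOW(<H>): in <S>->r <H> <N>, <H> is followed by <N> with FIRST {q, r, w}; in <B>->q <H>, the suffix after <H> is empty, so FOLLOW(<H>) ⊇ FOLLOW(<B>) = {$, q, r, w}; in <H>-><N> w <H>, the suffix after <H> is empty (adds nothing new). Thus FOLLOW(<H>) = {$, q, r, w}.
FOLLOW(<N>): in <S>->r <H> <N>, the suffix after <N> is empty, so FOLLOW(<N>) ⊇ FOLLOW(<S>) = {$, q, r, w}; in <H>-><N> w <H>, <N> is followed by w <H> with FIRST {w}; in <H>->r q <N>, the suffix after <N> is empty, so FOLLOW(<N>) ⊇ FOLLOW(<H>) = {$, q, r, w}. Thus FOLLOW(<N>) = {$, q, r, w}.

{$, q, r, w}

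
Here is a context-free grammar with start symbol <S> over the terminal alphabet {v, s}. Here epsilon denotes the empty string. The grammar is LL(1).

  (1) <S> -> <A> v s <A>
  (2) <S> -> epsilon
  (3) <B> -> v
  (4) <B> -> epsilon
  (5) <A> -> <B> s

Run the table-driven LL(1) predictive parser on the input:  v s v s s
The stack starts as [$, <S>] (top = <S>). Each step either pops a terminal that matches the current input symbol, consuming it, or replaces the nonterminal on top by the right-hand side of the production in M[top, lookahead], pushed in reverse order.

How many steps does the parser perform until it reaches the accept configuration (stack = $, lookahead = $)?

10

      Stack            Input        Action
   1  $ <S>            v s v s s $  expand <S> -> <A> v s <A>
   2  $ <A> s v <A>    v s v s s $  expand <A> -> <B> s
   3  $ <A> s v s <B>  v s v s s $  expand <B> -> v
   4  $ <A> s v s v    v s v s s $  match v
   5  $ <A> s v s      s v s s $    match s
   6  $ <A> s v        v s s $      match v
   7  $ <A> s          s s $        match s
   8  $ <A>            s $          expand <A> -> <B> s
   9  $ s <B>          s $          expand <B> -> epsilon
  10  $ s              s $          match s
Accept reached after 10 steps.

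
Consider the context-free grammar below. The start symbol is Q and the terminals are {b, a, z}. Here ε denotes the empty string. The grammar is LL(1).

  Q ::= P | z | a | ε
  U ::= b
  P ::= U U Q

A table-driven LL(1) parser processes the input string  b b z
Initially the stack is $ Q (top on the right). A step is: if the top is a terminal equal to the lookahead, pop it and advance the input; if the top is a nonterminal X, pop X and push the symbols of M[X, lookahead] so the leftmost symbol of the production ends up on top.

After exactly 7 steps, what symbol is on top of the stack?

z

step 1: stack=$ Q  input=b b z $  — expand Q ::= P
step 2: stack=$ P  input=b b z $  — expand P ::= U U Q
step 3: stack=$ Q U U  input=b b z $  — expand U ::= b
step 4: stack=$ Q U b  input=b b z $  — match b
step 5: stack=$ Q U  input=b z $  — expand U ::= b
step 6: stack=$ Q b  input=b z $  — match b
step 7: stack=$ Q  input=z $  — expand Q ::= z
Stack after step 7: $ z (top = z).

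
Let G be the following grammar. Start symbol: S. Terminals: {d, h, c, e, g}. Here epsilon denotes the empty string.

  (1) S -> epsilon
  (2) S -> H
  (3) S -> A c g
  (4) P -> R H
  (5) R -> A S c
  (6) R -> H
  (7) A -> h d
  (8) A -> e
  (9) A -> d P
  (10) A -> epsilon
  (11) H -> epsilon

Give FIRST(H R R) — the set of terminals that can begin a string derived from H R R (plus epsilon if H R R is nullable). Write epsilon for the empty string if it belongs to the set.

FIRST(A): from A->h d we get {h}; from A->e we get {e}; from A->d P we get {d}; from A->epsilon we get {epsilon}. So FIRST(A) = {epsilon, d, e, h}.
FIRST(H): from H->epsilon we get {epsilon}. So FIRST(H) = {epsilon}.
FIRST(S): from S->epsilon we get {epsilon}; from S->H we get {epsilon}; from S->A c g we get {c, d, e, h}. So FIRST(S) = {epsilon, c, d, e, h}.
FIRST(R): from R->A S c we get {c, d, e, h}; from R->H we get {epsilon}. So FIRST(R) = {epsilon, c, d, e, h}.
FIRST(P): from P->R H we get {epsilon, c, d, e, h}. So FIRST(P) = {epsilon, c, d, e, h}.
FIRST(H R R): take FIRST of each symbol in turn, carrying on past any symbol whose FIRST contains epsilon; result {epsilon, c, d, e, h}.

{epsilon, c, d, e, h}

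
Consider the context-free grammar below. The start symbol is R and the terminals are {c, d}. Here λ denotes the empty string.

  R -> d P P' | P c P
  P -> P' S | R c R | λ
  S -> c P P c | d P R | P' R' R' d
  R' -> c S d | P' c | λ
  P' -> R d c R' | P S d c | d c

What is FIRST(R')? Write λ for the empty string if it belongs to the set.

{λ, c, d}

FIRST(R): from R->d P P' we get {d}; from R->P c P we get {c, d}. So FIRST(R) = {c, d}.
FIRST(P): from P->P' S we get {c, d}; from P->R c R we get {c, d}; from P->λ we get {λ}. So FIRST(P) = {λ, c, d}.
FIRST(S): from S->c P P c we get {c}; from S->d P R we get {d}; from S->P' R' R' d we get {c, d}. So FIRST(S) = {c, d}.
FIRST(P'): from P'->R d c R' we get {c, d}; from P'->P S d c we get {c, d}; from P'->d c we get {d}. So FIRST(P') = {c, d}.
FIRST(R'): from R'->c S d we get {c}; from R'->P' c we get {c, d}; from R'->λ we get {λ}. So FIRST(R') = {λ, c, d}.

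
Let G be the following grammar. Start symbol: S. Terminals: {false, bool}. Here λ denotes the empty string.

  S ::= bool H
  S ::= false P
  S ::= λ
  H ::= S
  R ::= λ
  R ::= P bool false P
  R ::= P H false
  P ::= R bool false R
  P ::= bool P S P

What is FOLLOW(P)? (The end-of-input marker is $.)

FIRST(S) = {λ, bool, false}
FIRST(H) = {λ, bool, false}  (via S)
FIRST(R) = {λ, bool}  (via P bool false P, P H false)
FIRST(P) = {bool}  (via R bool false R)
FOLLOW(S) includes $ since S is the start symbol.
FOLLOW(S): in H::=S, the suffix after S is empty, so FOLLOW(S) ⊇ FOLLOW(H) = {$, bool, false}; in P::=bool P S P, S is followed by P with FIRST {bool}. Thus FOLLOW(S) = {$, bool, false}.
FOLLOW(H): in S::=bool H, the suffix after H is empty, so FOLLOW(H) ⊇ FOLLOW(S) = {$, bool, false}; in R::=P H false, H is followed by false with FIRST {false}. Thus FOLLOW(H) = {$, bool, false}.
FOLLOW(R): in P::=R bool false R (occurrence 1), R is followed by bool false R with FIRST {bool}; in P::=R bool false R (occurrence 2), the suffix after R is empty, so FOLLOW(R) ⊇ FOLLOW(P) = {$, bool, false}. Thus FOLLOW(R) = {$, bool, false}.
FOLLOW(P): in S::=false P, the suffix after P is empty, so FOLLOW(P) ⊇ FOLLOW(S) = {$, bool, false}; in R::=P bool false P (occurrence 1), P is followed by bool false P with FIRST {bool}; in R::=P bool false P (occurrence 2), the suffix after P is empty, so FOLLOW(P) ⊇ FOLLOW(R) = {$, bool, false}; in R::=P H false, P is followed by H false with FIRST {bool, false}; in P::=bool P S P (occurrence 1), P is followed by S P with FIRST {bool, false}; in P::=bool P S P (occurrence 2), the suffix after P is empty (adds nothing new). Thus FOLLOW(P) = {$, bool, false}.

{$, bool, false}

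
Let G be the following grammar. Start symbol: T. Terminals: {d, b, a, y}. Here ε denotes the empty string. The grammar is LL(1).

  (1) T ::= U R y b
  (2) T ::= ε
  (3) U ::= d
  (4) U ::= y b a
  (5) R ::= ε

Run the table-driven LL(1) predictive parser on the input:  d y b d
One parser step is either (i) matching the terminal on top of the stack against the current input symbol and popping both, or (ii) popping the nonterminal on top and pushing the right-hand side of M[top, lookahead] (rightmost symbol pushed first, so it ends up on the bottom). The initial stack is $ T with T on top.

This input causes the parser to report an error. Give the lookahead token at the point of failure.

step 1: stack=$ T  input=d y b d $  — expand T ::= U R y b
step 2: stack=$ b y R U  input=d y b d $  — expand U ::= d
step 3: stack=$ b y R d  input=d y b d $  — match d
step 4: stack=$ b y R  input=y b d $  — expand R ::= ε
step 5: stack=$ b y  input=y b d $  — match y
step 6: stack=$ b  input=b d $  — match b
step 7: stack=$  input=d $  — error: stack empty but input remains

d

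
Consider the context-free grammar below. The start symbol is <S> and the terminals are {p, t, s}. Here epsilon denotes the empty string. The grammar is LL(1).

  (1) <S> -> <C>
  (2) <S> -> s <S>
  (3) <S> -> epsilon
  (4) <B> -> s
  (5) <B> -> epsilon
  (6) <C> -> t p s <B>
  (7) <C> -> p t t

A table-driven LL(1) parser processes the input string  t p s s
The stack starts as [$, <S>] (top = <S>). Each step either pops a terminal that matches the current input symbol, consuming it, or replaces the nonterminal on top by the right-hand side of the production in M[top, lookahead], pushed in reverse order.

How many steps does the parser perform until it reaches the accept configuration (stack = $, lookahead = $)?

     Stack        Input      Action
  1  $ <S>        t p s s $  expand <S> -> <C>
  2  $ <C>        t p s s $  expand <C> -> t p s <B>
  3  $ <B> s p t  t p s s $  match t
  4  $ <B> s p    p s s $    match p
  5  $ <B> s      s s $      match s
  6  $ <B>        s $        expand <B> -> s
  7  $ s          s $        match s
Accept reached after 7 steps.

7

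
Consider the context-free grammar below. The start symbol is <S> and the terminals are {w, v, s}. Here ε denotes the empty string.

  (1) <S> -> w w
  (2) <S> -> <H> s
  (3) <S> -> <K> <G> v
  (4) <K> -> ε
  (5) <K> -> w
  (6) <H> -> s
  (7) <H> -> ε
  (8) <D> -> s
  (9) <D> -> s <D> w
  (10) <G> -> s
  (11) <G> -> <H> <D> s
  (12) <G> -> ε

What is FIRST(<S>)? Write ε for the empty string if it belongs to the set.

{s, v, w}

FIRST(<K>): from <K>->ε we get {ε}; from <K>->w we get {w}. So FIRST(<K>) = {ε, w}.
FIRST(<H>): from <H>->s we get {s}; from <H>->ε we get {ε}. So FIRST(<H>) = {ε, s}.
FIRST(<D>): from <D>->s we get {s}; from <D>->s <D> w we get {s}. So FIRST(<D>) = {s}.
FIRST(<G>): from <G>->s we get {s}; from <G>-><H> <D> s we get {s}; from <G>->ε we get {ε}. So FIRST(<G>) = {ε, s}.
FIRST(<S>): from <S>->w w we get {w}; from <S>-><H> s we get {s}; from <S>-><K> <G> v we get {s, v, w}. So FIRST(<S>) = {s, v, w}.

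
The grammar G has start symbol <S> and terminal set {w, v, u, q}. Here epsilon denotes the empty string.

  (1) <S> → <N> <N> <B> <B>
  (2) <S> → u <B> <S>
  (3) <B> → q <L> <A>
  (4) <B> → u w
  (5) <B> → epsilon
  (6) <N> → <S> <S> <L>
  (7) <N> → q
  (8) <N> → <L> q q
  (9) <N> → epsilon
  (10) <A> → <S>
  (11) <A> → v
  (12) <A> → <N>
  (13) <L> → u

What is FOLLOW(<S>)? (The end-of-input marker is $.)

FIRST(<B>): from <B>→q <L> <A> we get {q}; from <B>→u w we get {u}; from <B>→epsilon we get {epsilon}. So FIRST(<B>) = {epsilon, q, u}.
FIRST(<L>): from <L>→u we get {u}. So FIRST(<L>) = {u}.
FIRST(<S>): from <S>→<N> <N> <B> <B> we get {epsilon, q, u}; from <S>→u <B> <S> we get {u}. So FIRST(<S>) = {epsilon, q, u}.
FIRST(<N>): from <N>→<S> <S> <L> we get {q, u}; from <N>→q we get {q}; from <N>→<L> q q we get {u}; from <N>→epsilon we get {epsilon}. So FIRST(<N>) = {epsilon, q, u}.
FIRST(<A>): from <A>→<S> we get {epsilon, q, u}; from <A>→v we get {v}; from <A>→<N> we get {epsilon, q, u}. So FIRST(<A>) = {epsilon, q, u, v}.
FOLLOW(<S>) includes $ since <S> is the start symbol.
FOLLOW(<S>): in <S>→u <B> <S>, the suffix after <S> is empty (adds nothing new); in <N>→<S> <S> <L> (occurrence 1), <S> is followed by <S> <L> with FIRST {q, u}; in <N>→<S> <S> <L> (occurrence 2), <S> is followed by <L> with FIRST {u}; in <A>→<S>, the suffix after <S> is empty, so FOLLOW(<S>) ⊇ FOLLOW(<A>) = {$, q, u}. Thus FOLLOW(<S>) = {$, q, u}.
FOLLOW(<B>): in <S>→<N> <N> <B> <B> (occurrence 1), <B> is followed by <B> with FIRST {epsilon, q, u}; in <S>→<N> <N> <B> <B> (occurrence 1), the suffix after <B> is nullable, so FOLLOW(<B>) ⊇ FOLLOW(<S>) = {$, q, u}; in <S>→<N> <N> <B> <B> (occurrence 2), the suffix after <B> is empty, so FOLLOW(<B>) ⊇ FOLLOW(<S>) = {$, q, u}; in <S>→u <B> <S>, <B> is followed by <S> with FIRST {epsilon, q, u}; in <S>→u <B> <S>, the suffix after <B> is nullable, so FOLLOW(<B>) ⊇ FOLLOW(<S>) = {$, q, u}. Thus FOLLOW(<B>) = {$, q, u}.
FOLLOW(<A>): in <B>→q <L> <A>, the suffix after <A> is empty, so FOLLOW(<A>) ⊇ FOLLOW(<B>) = {$, q, u}. Thus FOLLOW(<A>) = {$, q, u}.
FOLLOW(<N>): in <S>→<N> <N> <B> <B> (occurrence 1), <N> is followed by <N> <B> <B> with FIRST {epsilon, q, u}; in <S>→<N> <N> <B> <B> (occurrence 1), the suffix after <N> is nullable, so FOLLOW(<N>) ⊇ FOLLOW(<S>) = {$, q, u}; in <S>→<N> <N> <B> <B> (occurrence 2), <N> is followed by <B> <B> with FIRST {epsilon, q, u}; in <S>→<N> <N> <B> <B> (occurrence 2), the suffix after <N> is nullable, so FOLLOW(<N>) ⊇ FOLLOW(<S>) = {$, q, u}; in <A>→<N>, the suffix after <N> is empty, so FOLLOW(<N>) ⊇ FOLLOW(<A>) = {$, q, u}. Thus FOLLOW(<N>) = {$, q, u}.
FOLLOW(<L>): in <B>→q <L> <A>, <L> is followed by <A> with FIRST {epsilon, q, u, v}; in <B>→q <L> <A>, the suffix after <L> is nullable, so FOLLOW(<L>) ⊇ FOLLOW(<B>) = {$, q, u}; in <N>→<S> <S> <L>, the suffix after <L> is empty, so FOLLOW(<L>) ⊇ FOLLOW(<N>) = {$, q, u}; in <N>→<L> q q, <L> is followed by q q with FIRST {q}. Thus FOLLOW(<L>) = {$, q, u, v}.

{$, q, u}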